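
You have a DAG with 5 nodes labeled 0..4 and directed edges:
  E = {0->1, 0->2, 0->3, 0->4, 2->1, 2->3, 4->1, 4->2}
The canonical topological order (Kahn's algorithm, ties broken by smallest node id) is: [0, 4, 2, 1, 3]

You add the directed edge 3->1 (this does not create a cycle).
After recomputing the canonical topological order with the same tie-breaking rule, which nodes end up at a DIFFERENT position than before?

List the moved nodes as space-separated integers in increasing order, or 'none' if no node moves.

Answer: 1 3

Derivation:
Old toposort: [0, 4, 2, 1, 3]
Added edge 3->1
Recompute Kahn (smallest-id tiebreak):
  initial in-degrees: [0, 4, 2, 2, 1]
  ready (indeg=0): [0]
  pop 0: indeg[1]->3; indeg[2]->1; indeg[3]->1; indeg[4]->0 | ready=[4] | order so far=[0]
  pop 4: indeg[1]->2; indeg[2]->0 | ready=[2] | order so far=[0, 4]
  pop 2: indeg[1]->1; indeg[3]->0 | ready=[3] | order so far=[0, 4, 2]
  pop 3: indeg[1]->0 | ready=[1] | order so far=[0, 4, 2, 3]
  pop 1: no out-edges | ready=[] | order so far=[0, 4, 2, 3, 1]
New canonical toposort: [0, 4, 2, 3, 1]
Compare positions:
  Node 0: index 0 -> 0 (same)
  Node 1: index 3 -> 4 (moved)
  Node 2: index 2 -> 2 (same)
  Node 3: index 4 -> 3 (moved)
  Node 4: index 1 -> 1 (same)
Nodes that changed position: 1 3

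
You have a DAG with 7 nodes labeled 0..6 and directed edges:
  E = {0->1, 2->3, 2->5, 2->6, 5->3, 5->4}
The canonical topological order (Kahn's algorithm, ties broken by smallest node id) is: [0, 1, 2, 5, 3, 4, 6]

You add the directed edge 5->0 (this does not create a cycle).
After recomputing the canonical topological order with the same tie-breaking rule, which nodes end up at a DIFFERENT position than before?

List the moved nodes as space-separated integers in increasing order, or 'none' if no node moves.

Old toposort: [0, 1, 2, 5, 3, 4, 6]
Added edge 5->0
Recompute Kahn (smallest-id tiebreak):
  initial in-degrees: [1, 1, 0, 2, 1, 1, 1]
  ready (indeg=0): [2]
  pop 2: indeg[3]->1; indeg[5]->0; indeg[6]->0 | ready=[5, 6] | order so far=[2]
  pop 5: indeg[0]->0; indeg[3]->0; indeg[4]->0 | ready=[0, 3, 4, 6] | order so far=[2, 5]
  pop 0: indeg[1]->0 | ready=[1, 3, 4, 6] | order so far=[2, 5, 0]
  pop 1: no out-edges | ready=[3, 4, 6] | order so far=[2, 5, 0, 1]
  pop 3: no out-edges | ready=[4, 6] | order so far=[2, 5, 0, 1, 3]
  pop 4: no out-edges | ready=[6] | order so far=[2, 5, 0, 1, 3, 4]
  pop 6: no out-edges | ready=[] | order so far=[2, 5, 0, 1, 3, 4, 6]
New canonical toposort: [2, 5, 0, 1, 3, 4, 6]
Compare positions:
  Node 0: index 0 -> 2 (moved)
  Node 1: index 1 -> 3 (moved)
  Node 2: index 2 -> 0 (moved)
  Node 3: index 4 -> 4 (same)
  Node 4: index 5 -> 5 (same)
  Node 5: index 3 -> 1 (moved)
  Node 6: index 6 -> 6 (same)
Nodes that changed position: 0 1 2 5

Answer: 0 1 2 5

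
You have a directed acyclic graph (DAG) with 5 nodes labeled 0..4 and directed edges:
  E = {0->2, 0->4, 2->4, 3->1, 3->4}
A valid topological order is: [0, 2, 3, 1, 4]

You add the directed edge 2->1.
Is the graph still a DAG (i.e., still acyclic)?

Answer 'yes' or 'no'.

Answer: yes

Derivation:
Given toposort: [0, 2, 3, 1, 4]
Position of 2: index 1; position of 1: index 3
New edge 2->1: forward
Forward edge: respects the existing order. Still a DAG, same toposort still valid.
Still a DAG? yes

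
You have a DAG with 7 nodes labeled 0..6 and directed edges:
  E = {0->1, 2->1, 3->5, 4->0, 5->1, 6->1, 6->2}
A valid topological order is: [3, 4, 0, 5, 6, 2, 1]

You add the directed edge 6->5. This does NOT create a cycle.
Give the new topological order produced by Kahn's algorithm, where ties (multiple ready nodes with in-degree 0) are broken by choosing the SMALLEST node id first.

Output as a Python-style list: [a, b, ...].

Answer: [3, 4, 0, 6, 2, 5, 1]

Derivation:
Old toposort: [3, 4, 0, 5, 6, 2, 1]
Added edge: 6->5
Position of 6 (4) > position of 5 (3). Must reorder: 6 must now come before 5.
Run Kahn's algorithm (break ties by smallest node id):
  initial in-degrees: [1, 4, 1, 0, 0, 2, 0]
  ready (indeg=0): [3, 4, 6]
  pop 3: indeg[5]->1 | ready=[4, 6] | order so far=[3]
  pop 4: indeg[0]->0 | ready=[0, 6] | order so far=[3, 4]
  pop 0: indeg[1]->3 | ready=[6] | order so far=[3, 4, 0]
  pop 6: indeg[1]->2; indeg[2]->0; indeg[5]->0 | ready=[2, 5] | order so far=[3, 4, 0, 6]
  pop 2: indeg[1]->1 | ready=[5] | order so far=[3, 4, 0, 6, 2]
  pop 5: indeg[1]->0 | ready=[1] | order so far=[3, 4, 0, 6, 2, 5]
  pop 1: no out-edges | ready=[] | order so far=[3, 4, 0, 6, 2, 5, 1]
  Result: [3, 4, 0, 6, 2, 5, 1]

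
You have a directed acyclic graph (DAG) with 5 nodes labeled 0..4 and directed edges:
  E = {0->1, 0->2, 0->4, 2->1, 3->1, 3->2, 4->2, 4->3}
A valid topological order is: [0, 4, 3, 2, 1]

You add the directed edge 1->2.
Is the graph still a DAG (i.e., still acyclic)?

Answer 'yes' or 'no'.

Given toposort: [0, 4, 3, 2, 1]
Position of 1: index 4; position of 2: index 3
New edge 1->2: backward (u after v in old order)
Backward edge: old toposort is now invalid. Check if this creates a cycle.
Does 2 already reach 1? Reachable from 2: [1, 2]. YES -> cycle!
Still a DAG? no

Answer: no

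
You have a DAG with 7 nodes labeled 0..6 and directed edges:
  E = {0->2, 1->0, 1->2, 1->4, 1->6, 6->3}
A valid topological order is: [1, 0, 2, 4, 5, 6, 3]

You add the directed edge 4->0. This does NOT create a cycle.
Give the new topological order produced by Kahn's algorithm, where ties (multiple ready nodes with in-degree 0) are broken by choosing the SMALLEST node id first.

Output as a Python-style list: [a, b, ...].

Answer: [1, 4, 0, 2, 5, 6, 3]

Derivation:
Old toposort: [1, 0, 2, 4, 5, 6, 3]
Added edge: 4->0
Position of 4 (3) > position of 0 (1). Must reorder: 4 must now come before 0.
Run Kahn's algorithm (break ties by smallest node id):
  initial in-degrees: [2, 0, 2, 1, 1, 0, 1]
  ready (indeg=0): [1, 5]
  pop 1: indeg[0]->1; indeg[2]->1; indeg[4]->0; indeg[6]->0 | ready=[4, 5, 6] | order so far=[1]
  pop 4: indeg[0]->0 | ready=[0, 5, 6] | order so far=[1, 4]
  pop 0: indeg[2]->0 | ready=[2, 5, 6] | order so far=[1, 4, 0]
  pop 2: no out-edges | ready=[5, 6] | order so far=[1, 4, 0, 2]
  pop 5: no out-edges | ready=[6] | order so far=[1, 4, 0, 2, 5]
  pop 6: indeg[3]->0 | ready=[3] | order so far=[1, 4, 0, 2, 5, 6]
  pop 3: no out-edges | ready=[] | order so far=[1, 4, 0, 2, 5, 6, 3]
  Result: [1, 4, 0, 2, 5, 6, 3]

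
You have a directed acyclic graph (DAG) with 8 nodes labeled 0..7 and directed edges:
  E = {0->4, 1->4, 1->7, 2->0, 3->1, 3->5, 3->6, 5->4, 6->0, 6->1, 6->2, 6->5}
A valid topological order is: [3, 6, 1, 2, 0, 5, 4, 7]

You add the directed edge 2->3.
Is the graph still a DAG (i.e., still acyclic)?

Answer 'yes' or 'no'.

Given toposort: [3, 6, 1, 2, 0, 5, 4, 7]
Position of 2: index 3; position of 3: index 0
New edge 2->3: backward (u after v in old order)
Backward edge: old toposort is now invalid. Check if this creates a cycle.
Does 3 already reach 2? Reachable from 3: [0, 1, 2, 3, 4, 5, 6, 7]. YES -> cycle!
Still a DAG? no

Answer: no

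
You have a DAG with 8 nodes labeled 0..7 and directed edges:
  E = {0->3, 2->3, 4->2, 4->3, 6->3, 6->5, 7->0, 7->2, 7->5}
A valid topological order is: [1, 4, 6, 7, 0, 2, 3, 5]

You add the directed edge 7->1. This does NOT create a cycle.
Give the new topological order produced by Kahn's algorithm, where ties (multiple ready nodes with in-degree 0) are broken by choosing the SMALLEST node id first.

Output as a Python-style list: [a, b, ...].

Answer: [4, 6, 7, 0, 1, 2, 3, 5]

Derivation:
Old toposort: [1, 4, 6, 7, 0, 2, 3, 5]
Added edge: 7->1
Position of 7 (3) > position of 1 (0). Must reorder: 7 must now come before 1.
Run Kahn's algorithm (break ties by smallest node id):
  initial in-degrees: [1, 1, 2, 4, 0, 2, 0, 0]
  ready (indeg=0): [4, 6, 7]
  pop 4: indeg[2]->1; indeg[3]->3 | ready=[6, 7] | order so far=[4]
  pop 6: indeg[3]->2; indeg[5]->1 | ready=[7] | order so far=[4, 6]
  pop 7: indeg[0]->0; indeg[1]->0; indeg[2]->0; indeg[5]->0 | ready=[0, 1, 2, 5] | order so far=[4, 6, 7]
  pop 0: indeg[3]->1 | ready=[1, 2, 5] | order so far=[4, 6, 7, 0]
  pop 1: no out-edges | ready=[2, 5] | order so far=[4, 6, 7, 0, 1]
  pop 2: indeg[3]->0 | ready=[3, 5] | order so far=[4, 6, 7, 0, 1, 2]
  pop 3: no out-edges | ready=[5] | order so far=[4, 6, 7, 0, 1, 2, 3]
  pop 5: no out-edges | ready=[] | order so far=[4, 6, 7, 0, 1, 2, 3, 5]
  Result: [4, 6, 7, 0, 1, 2, 3, 5]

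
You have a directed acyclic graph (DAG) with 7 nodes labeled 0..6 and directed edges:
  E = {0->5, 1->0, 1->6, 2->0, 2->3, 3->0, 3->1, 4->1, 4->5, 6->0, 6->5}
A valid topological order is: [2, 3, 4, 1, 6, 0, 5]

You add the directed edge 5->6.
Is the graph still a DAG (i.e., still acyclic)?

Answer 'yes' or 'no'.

Given toposort: [2, 3, 4, 1, 6, 0, 5]
Position of 5: index 6; position of 6: index 4
New edge 5->6: backward (u after v in old order)
Backward edge: old toposort is now invalid. Check if this creates a cycle.
Does 6 already reach 5? Reachable from 6: [0, 5, 6]. YES -> cycle!
Still a DAG? no

Answer: no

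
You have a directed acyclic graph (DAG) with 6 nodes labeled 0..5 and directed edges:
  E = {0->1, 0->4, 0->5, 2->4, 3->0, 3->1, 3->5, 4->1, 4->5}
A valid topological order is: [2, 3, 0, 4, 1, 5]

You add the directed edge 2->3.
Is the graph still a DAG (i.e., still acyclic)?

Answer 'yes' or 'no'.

Given toposort: [2, 3, 0, 4, 1, 5]
Position of 2: index 0; position of 3: index 1
New edge 2->3: forward
Forward edge: respects the existing order. Still a DAG, same toposort still valid.
Still a DAG? yes

Answer: yes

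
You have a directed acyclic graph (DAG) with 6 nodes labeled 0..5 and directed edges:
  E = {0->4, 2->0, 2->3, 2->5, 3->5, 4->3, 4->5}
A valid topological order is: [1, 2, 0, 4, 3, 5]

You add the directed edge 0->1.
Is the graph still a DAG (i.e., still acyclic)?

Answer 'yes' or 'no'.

Answer: yes

Derivation:
Given toposort: [1, 2, 0, 4, 3, 5]
Position of 0: index 2; position of 1: index 0
New edge 0->1: backward (u after v in old order)
Backward edge: old toposort is now invalid. Check if this creates a cycle.
Does 1 already reach 0? Reachable from 1: [1]. NO -> still a DAG (reorder needed).
Still a DAG? yes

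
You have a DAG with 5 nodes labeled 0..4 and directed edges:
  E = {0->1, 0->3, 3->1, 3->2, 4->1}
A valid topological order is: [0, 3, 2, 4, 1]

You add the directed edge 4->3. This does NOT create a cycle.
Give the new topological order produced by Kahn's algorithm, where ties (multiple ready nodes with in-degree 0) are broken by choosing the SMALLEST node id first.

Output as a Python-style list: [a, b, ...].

Old toposort: [0, 3, 2, 4, 1]
Added edge: 4->3
Position of 4 (3) > position of 3 (1). Must reorder: 4 must now come before 3.
Run Kahn's algorithm (break ties by smallest node id):
  initial in-degrees: [0, 3, 1, 2, 0]
  ready (indeg=0): [0, 4]
  pop 0: indeg[1]->2; indeg[3]->1 | ready=[4] | order so far=[0]
  pop 4: indeg[1]->1; indeg[3]->0 | ready=[3] | order so far=[0, 4]
  pop 3: indeg[1]->0; indeg[2]->0 | ready=[1, 2] | order so far=[0, 4, 3]
  pop 1: no out-edges | ready=[2] | order so far=[0, 4, 3, 1]
  pop 2: no out-edges | ready=[] | order so far=[0, 4, 3, 1, 2]
  Result: [0, 4, 3, 1, 2]

Answer: [0, 4, 3, 1, 2]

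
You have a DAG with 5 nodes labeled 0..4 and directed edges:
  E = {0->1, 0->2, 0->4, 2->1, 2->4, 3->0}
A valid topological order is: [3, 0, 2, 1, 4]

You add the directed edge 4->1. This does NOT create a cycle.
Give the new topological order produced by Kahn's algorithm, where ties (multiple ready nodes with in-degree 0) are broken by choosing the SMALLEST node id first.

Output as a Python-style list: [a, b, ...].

Old toposort: [3, 0, 2, 1, 4]
Added edge: 4->1
Position of 4 (4) > position of 1 (3). Must reorder: 4 must now come before 1.
Run Kahn's algorithm (break ties by smallest node id):
  initial in-degrees: [1, 3, 1, 0, 2]
  ready (indeg=0): [3]
  pop 3: indeg[0]->0 | ready=[0] | order so far=[3]
  pop 0: indeg[1]->2; indeg[2]->0; indeg[4]->1 | ready=[2] | order so far=[3, 0]
  pop 2: indeg[1]->1; indeg[4]->0 | ready=[4] | order so far=[3, 0, 2]
  pop 4: indeg[1]->0 | ready=[1] | order so far=[3, 0, 2, 4]
  pop 1: no out-edges | ready=[] | order so far=[3, 0, 2, 4, 1]
  Result: [3, 0, 2, 4, 1]

Answer: [3, 0, 2, 4, 1]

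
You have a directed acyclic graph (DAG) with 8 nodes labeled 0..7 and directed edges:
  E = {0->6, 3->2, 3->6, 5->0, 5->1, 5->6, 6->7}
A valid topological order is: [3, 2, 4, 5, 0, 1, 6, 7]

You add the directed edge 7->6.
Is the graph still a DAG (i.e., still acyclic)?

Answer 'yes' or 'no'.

Given toposort: [3, 2, 4, 5, 0, 1, 6, 7]
Position of 7: index 7; position of 6: index 6
New edge 7->6: backward (u after v in old order)
Backward edge: old toposort is now invalid. Check if this creates a cycle.
Does 6 already reach 7? Reachable from 6: [6, 7]. YES -> cycle!
Still a DAG? no

Answer: no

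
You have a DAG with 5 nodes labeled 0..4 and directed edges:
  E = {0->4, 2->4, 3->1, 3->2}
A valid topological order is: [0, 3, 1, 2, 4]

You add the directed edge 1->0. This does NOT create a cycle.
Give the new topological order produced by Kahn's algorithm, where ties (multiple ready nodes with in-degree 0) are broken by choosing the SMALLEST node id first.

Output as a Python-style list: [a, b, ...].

Old toposort: [0, 3, 1, 2, 4]
Added edge: 1->0
Position of 1 (2) > position of 0 (0). Must reorder: 1 must now come before 0.
Run Kahn's algorithm (break ties by smallest node id):
  initial in-degrees: [1, 1, 1, 0, 2]
  ready (indeg=0): [3]
  pop 3: indeg[1]->0; indeg[2]->0 | ready=[1, 2] | order so far=[3]
  pop 1: indeg[0]->0 | ready=[0, 2] | order so far=[3, 1]
  pop 0: indeg[4]->1 | ready=[2] | order so far=[3, 1, 0]
  pop 2: indeg[4]->0 | ready=[4] | order so far=[3, 1, 0, 2]
  pop 4: no out-edges | ready=[] | order so far=[3, 1, 0, 2, 4]
  Result: [3, 1, 0, 2, 4]

Answer: [3, 1, 0, 2, 4]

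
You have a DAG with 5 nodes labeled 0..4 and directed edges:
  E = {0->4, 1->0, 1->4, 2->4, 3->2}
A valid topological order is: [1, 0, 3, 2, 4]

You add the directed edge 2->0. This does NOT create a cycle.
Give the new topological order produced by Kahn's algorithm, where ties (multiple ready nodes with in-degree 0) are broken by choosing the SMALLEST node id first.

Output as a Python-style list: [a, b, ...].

Answer: [1, 3, 2, 0, 4]

Derivation:
Old toposort: [1, 0, 3, 2, 4]
Added edge: 2->0
Position of 2 (3) > position of 0 (1). Must reorder: 2 must now come before 0.
Run Kahn's algorithm (break ties by smallest node id):
  initial in-degrees: [2, 0, 1, 0, 3]
  ready (indeg=0): [1, 3]
  pop 1: indeg[0]->1; indeg[4]->2 | ready=[3] | order so far=[1]
  pop 3: indeg[2]->0 | ready=[2] | order so far=[1, 3]
  pop 2: indeg[0]->0; indeg[4]->1 | ready=[0] | order so far=[1, 3, 2]
  pop 0: indeg[4]->0 | ready=[4] | order so far=[1, 3, 2, 0]
  pop 4: no out-edges | ready=[] | order so far=[1, 3, 2, 0, 4]
  Result: [1, 3, 2, 0, 4]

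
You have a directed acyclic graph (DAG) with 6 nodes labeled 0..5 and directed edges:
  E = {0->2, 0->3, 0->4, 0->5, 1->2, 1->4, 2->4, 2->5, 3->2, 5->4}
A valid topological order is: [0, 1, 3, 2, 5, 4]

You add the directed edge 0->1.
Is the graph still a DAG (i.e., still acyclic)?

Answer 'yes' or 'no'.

Given toposort: [0, 1, 3, 2, 5, 4]
Position of 0: index 0; position of 1: index 1
New edge 0->1: forward
Forward edge: respects the existing order. Still a DAG, same toposort still valid.
Still a DAG? yes

Answer: yes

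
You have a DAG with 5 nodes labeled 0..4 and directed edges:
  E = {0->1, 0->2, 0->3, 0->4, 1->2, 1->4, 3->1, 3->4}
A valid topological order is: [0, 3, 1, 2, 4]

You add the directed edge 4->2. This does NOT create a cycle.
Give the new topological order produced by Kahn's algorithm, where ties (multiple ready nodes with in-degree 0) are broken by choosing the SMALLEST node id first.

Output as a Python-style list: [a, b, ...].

Old toposort: [0, 3, 1, 2, 4]
Added edge: 4->2
Position of 4 (4) > position of 2 (3). Must reorder: 4 must now come before 2.
Run Kahn's algorithm (break ties by smallest node id):
  initial in-degrees: [0, 2, 3, 1, 3]
  ready (indeg=0): [0]
  pop 0: indeg[1]->1; indeg[2]->2; indeg[3]->0; indeg[4]->2 | ready=[3] | order so far=[0]
  pop 3: indeg[1]->0; indeg[4]->1 | ready=[1] | order so far=[0, 3]
  pop 1: indeg[2]->1; indeg[4]->0 | ready=[4] | order so far=[0, 3, 1]
  pop 4: indeg[2]->0 | ready=[2] | order so far=[0, 3, 1, 4]
  pop 2: no out-edges | ready=[] | order so far=[0, 3, 1, 4, 2]
  Result: [0, 3, 1, 4, 2]

Answer: [0, 3, 1, 4, 2]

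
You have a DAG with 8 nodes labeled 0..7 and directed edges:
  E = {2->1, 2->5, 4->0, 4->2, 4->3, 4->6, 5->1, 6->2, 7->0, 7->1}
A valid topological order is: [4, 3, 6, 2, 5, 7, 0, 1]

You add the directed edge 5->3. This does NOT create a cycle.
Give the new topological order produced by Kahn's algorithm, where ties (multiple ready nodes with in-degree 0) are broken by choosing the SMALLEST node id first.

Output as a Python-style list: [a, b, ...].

Old toposort: [4, 3, 6, 2, 5, 7, 0, 1]
Added edge: 5->3
Position of 5 (4) > position of 3 (1). Must reorder: 5 must now come before 3.
Run Kahn's algorithm (break ties by smallest node id):
  initial in-degrees: [2, 3, 2, 2, 0, 1, 1, 0]
  ready (indeg=0): [4, 7]
  pop 4: indeg[0]->1; indeg[2]->1; indeg[3]->1; indeg[6]->0 | ready=[6, 7] | order so far=[4]
  pop 6: indeg[2]->0 | ready=[2, 7] | order so far=[4, 6]
  pop 2: indeg[1]->2; indeg[5]->0 | ready=[5, 7] | order so far=[4, 6, 2]
  pop 5: indeg[1]->1; indeg[3]->0 | ready=[3, 7] | order so far=[4, 6, 2, 5]
  pop 3: no out-edges | ready=[7] | order so far=[4, 6, 2, 5, 3]
  pop 7: indeg[0]->0; indeg[1]->0 | ready=[0, 1] | order so far=[4, 6, 2, 5, 3, 7]
  pop 0: no out-edges | ready=[1] | order so far=[4, 6, 2, 5, 3, 7, 0]
  pop 1: no out-edges | ready=[] | order so far=[4, 6, 2, 5, 3, 7, 0, 1]
  Result: [4, 6, 2, 5, 3, 7, 0, 1]

Answer: [4, 6, 2, 5, 3, 7, 0, 1]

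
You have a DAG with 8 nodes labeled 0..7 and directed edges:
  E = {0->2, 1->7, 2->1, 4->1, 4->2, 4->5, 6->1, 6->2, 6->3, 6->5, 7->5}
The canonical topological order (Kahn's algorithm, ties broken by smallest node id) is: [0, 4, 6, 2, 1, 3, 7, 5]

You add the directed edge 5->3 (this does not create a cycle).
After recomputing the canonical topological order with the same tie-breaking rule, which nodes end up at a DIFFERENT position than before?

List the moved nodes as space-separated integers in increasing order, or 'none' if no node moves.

Answer: 3 5 7

Derivation:
Old toposort: [0, 4, 6, 2, 1, 3, 7, 5]
Added edge 5->3
Recompute Kahn (smallest-id tiebreak):
  initial in-degrees: [0, 3, 3, 2, 0, 3, 0, 1]
  ready (indeg=0): [0, 4, 6]
  pop 0: indeg[2]->2 | ready=[4, 6] | order so far=[0]
  pop 4: indeg[1]->2; indeg[2]->1; indeg[5]->2 | ready=[6] | order so far=[0, 4]
  pop 6: indeg[1]->1; indeg[2]->0; indeg[3]->1; indeg[5]->1 | ready=[2] | order so far=[0, 4, 6]
  pop 2: indeg[1]->0 | ready=[1] | order so far=[0, 4, 6, 2]
  pop 1: indeg[7]->0 | ready=[7] | order so far=[0, 4, 6, 2, 1]
  pop 7: indeg[5]->0 | ready=[5] | order so far=[0, 4, 6, 2, 1, 7]
  pop 5: indeg[3]->0 | ready=[3] | order so far=[0, 4, 6, 2, 1, 7, 5]
  pop 3: no out-edges | ready=[] | order so far=[0, 4, 6, 2, 1, 7, 5, 3]
New canonical toposort: [0, 4, 6, 2, 1, 7, 5, 3]
Compare positions:
  Node 0: index 0 -> 0 (same)
  Node 1: index 4 -> 4 (same)
  Node 2: index 3 -> 3 (same)
  Node 3: index 5 -> 7 (moved)
  Node 4: index 1 -> 1 (same)
  Node 5: index 7 -> 6 (moved)
  Node 6: index 2 -> 2 (same)
  Node 7: index 6 -> 5 (moved)
Nodes that changed position: 3 5 7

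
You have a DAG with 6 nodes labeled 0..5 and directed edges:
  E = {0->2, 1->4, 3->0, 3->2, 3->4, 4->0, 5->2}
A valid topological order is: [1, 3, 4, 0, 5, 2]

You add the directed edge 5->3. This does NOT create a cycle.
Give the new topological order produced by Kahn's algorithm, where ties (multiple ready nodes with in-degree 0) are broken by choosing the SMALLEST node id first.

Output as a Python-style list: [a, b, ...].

Old toposort: [1, 3, 4, 0, 5, 2]
Added edge: 5->3
Position of 5 (4) > position of 3 (1). Must reorder: 5 must now come before 3.
Run Kahn's algorithm (break ties by smallest node id):
  initial in-degrees: [2, 0, 3, 1, 2, 0]
  ready (indeg=0): [1, 5]
  pop 1: indeg[4]->1 | ready=[5] | order so far=[1]
  pop 5: indeg[2]->2; indeg[3]->0 | ready=[3] | order so far=[1, 5]
  pop 3: indeg[0]->1; indeg[2]->1; indeg[4]->0 | ready=[4] | order so far=[1, 5, 3]
  pop 4: indeg[0]->0 | ready=[0] | order so far=[1, 5, 3, 4]
  pop 0: indeg[2]->0 | ready=[2] | order so far=[1, 5, 3, 4, 0]
  pop 2: no out-edges | ready=[] | order so far=[1, 5, 3, 4, 0, 2]
  Result: [1, 5, 3, 4, 0, 2]

Answer: [1, 5, 3, 4, 0, 2]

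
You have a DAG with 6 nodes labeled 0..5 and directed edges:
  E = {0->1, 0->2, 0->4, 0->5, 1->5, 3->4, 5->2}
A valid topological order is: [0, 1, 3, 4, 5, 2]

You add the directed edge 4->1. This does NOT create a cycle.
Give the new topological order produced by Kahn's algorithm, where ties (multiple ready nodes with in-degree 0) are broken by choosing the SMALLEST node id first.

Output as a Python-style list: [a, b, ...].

Answer: [0, 3, 4, 1, 5, 2]

Derivation:
Old toposort: [0, 1, 3, 4, 5, 2]
Added edge: 4->1
Position of 4 (3) > position of 1 (1). Must reorder: 4 must now come before 1.
Run Kahn's algorithm (break ties by smallest node id):
  initial in-degrees: [0, 2, 2, 0, 2, 2]
  ready (indeg=0): [0, 3]
  pop 0: indeg[1]->1; indeg[2]->1; indeg[4]->1; indeg[5]->1 | ready=[3] | order so far=[0]
  pop 3: indeg[4]->0 | ready=[4] | order so far=[0, 3]
  pop 4: indeg[1]->0 | ready=[1] | order so far=[0, 3, 4]
  pop 1: indeg[5]->0 | ready=[5] | order so far=[0, 3, 4, 1]
  pop 5: indeg[2]->0 | ready=[2] | order so far=[0, 3, 4, 1, 5]
  pop 2: no out-edges | ready=[] | order so far=[0, 3, 4, 1, 5, 2]
  Result: [0, 3, 4, 1, 5, 2]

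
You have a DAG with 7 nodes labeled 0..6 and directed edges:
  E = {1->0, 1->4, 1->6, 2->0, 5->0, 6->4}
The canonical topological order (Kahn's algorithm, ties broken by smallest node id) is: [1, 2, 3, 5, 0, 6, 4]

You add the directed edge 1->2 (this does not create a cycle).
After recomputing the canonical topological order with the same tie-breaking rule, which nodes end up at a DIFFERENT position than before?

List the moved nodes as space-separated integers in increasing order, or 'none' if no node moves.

Old toposort: [1, 2, 3, 5, 0, 6, 4]
Added edge 1->2
Recompute Kahn (smallest-id tiebreak):
  initial in-degrees: [3, 0, 1, 0, 2, 0, 1]
  ready (indeg=0): [1, 3, 5]
  pop 1: indeg[0]->2; indeg[2]->0; indeg[4]->1; indeg[6]->0 | ready=[2, 3, 5, 6] | order so far=[1]
  pop 2: indeg[0]->1 | ready=[3, 5, 6] | order so far=[1, 2]
  pop 3: no out-edges | ready=[5, 6] | order so far=[1, 2, 3]
  pop 5: indeg[0]->0 | ready=[0, 6] | order so far=[1, 2, 3, 5]
  pop 0: no out-edges | ready=[6] | order so far=[1, 2, 3, 5, 0]
  pop 6: indeg[4]->0 | ready=[4] | order so far=[1, 2, 3, 5, 0, 6]
  pop 4: no out-edges | ready=[] | order so far=[1, 2, 3, 5, 0, 6, 4]
New canonical toposort: [1, 2, 3, 5, 0, 6, 4]
Compare positions:
  Node 0: index 4 -> 4 (same)
  Node 1: index 0 -> 0 (same)
  Node 2: index 1 -> 1 (same)
  Node 3: index 2 -> 2 (same)
  Node 4: index 6 -> 6 (same)
  Node 5: index 3 -> 3 (same)
  Node 6: index 5 -> 5 (same)
Nodes that changed position: none

Answer: none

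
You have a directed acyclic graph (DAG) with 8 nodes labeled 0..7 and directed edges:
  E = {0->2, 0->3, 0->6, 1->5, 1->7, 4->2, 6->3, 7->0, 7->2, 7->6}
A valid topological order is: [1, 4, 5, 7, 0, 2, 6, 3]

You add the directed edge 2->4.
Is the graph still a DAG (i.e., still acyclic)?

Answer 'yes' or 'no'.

Given toposort: [1, 4, 5, 7, 0, 2, 6, 3]
Position of 2: index 5; position of 4: index 1
New edge 2->4: backward (u after v in old order)
Backward edge: old toposort is now invalid. Check if this creates a cycle.
Does 4 already reach 2? Reachable from 4: [2, 4]. YES -> cycle!
Still a DAG? no

Answer: no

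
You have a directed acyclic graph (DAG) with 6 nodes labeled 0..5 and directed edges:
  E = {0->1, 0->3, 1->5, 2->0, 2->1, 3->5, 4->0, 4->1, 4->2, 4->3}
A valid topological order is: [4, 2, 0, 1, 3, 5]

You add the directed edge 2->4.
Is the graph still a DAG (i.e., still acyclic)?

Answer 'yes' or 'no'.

Given toposort: [4, 2, 0, 1, 3, 5]
Position of 2: index 1; position of 4: index 0
New edge 2->4: backward (u after v in old order)
Backward edge: old toposort is now invalid. Check if this creates a cycle.
Does 4 already reach 2? Reachable from 4: [0, 1, 2, 3, 4, 5]. YES -> cycle!
Still a DAG? no

Answer: no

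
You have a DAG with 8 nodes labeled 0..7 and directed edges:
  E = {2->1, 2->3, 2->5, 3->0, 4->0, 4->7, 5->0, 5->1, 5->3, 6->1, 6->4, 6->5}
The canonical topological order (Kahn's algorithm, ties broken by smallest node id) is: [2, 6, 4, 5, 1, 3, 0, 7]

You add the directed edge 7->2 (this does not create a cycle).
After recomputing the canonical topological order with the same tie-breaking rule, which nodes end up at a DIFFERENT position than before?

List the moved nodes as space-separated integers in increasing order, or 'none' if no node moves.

Old toposort: [2, 6, 4, 5, 1, 3, 0, 7]
Added edge 7->2
Recompute Kahn (smallest-id tiebreak):
  initial in-degrees: [3, 3, 1, 2, 1, 2, 0, 1]
  ready (indeg=0): [6]
  pop 6: indeg[1]->2; indeg[4]->0; indeg[5]->1 | ready=[4] | order so far=[6]
  pop 4: indeg[0]->2; indeg[7]->0 | ready=[7] | order so far=[6, 4]
  pop 7: indeg[2]->0 | ready=[2] | order so far=[6, 4, 7]
  pop 2: indeg[1]->1; indeg[3]->1; indeg[5]->0 | ready=[5] | order so far=[6, 4, 7, 2]
  pop 5: indeg[0]->1; indeg[1]->0; indeg[3]->0 | ready=[1, 3] | order so far=[6, 4, 7, 2, 5]
  pop 1: no out-edges | ready=[3] | order so far=[6, 4, 7, 2, 5, 1]
  pop 3: indeg[0]->0 | ready=[0] | order so far=[6, 4, 7, 2, 5, 1, 3]
  pop 0: no out-edges | ready=[] | order so far=[6, 4, 7, 2, 5, 1, 3, 0]
New canonical toposort: [6, 4, 7, 2, 5, 1, 3, 0]
Compare positions:
  Node 0: index 6 -> 7 (moved)
  Node 1: index 4 -> 5 (moved)
  Node 2: index 0 -> 3 (moved)
  Node 3: index 5 -> 6 (moved)
  Node 4: index 2 -> 1 (moved)
  Node 5: index 3 -> 4 (moved)
  Node 6: index 1 -> 0 (moved)
  Node 7: index 7 -> 2 (moved)
Nodes that changed position: 0 1 2 3 4 5 6 7

Answer: 0 1 2 3 4 5 6 7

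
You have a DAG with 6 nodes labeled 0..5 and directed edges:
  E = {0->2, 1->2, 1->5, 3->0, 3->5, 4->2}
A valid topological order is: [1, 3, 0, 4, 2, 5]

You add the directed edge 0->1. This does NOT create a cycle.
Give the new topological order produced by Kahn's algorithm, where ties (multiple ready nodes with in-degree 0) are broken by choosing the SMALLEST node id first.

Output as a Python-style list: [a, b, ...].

Old toposort: [1, 3, 0, 4, 2, 5]
Added edge: 0->1
Position of 0 (2) > position of 1 (0). Must reorder: 0 must now come before 1.
Run Kahn's algorithm (break ties by smallest node id):
  initial in-degrees: [1, 1, 3, 0, 0, 2]
  ready (indeg=0): [3, 4]
  pop 3: indeg[0]->0; indeg[5]->1 | ready=[0, 4] | order so far=[3]
  pop 0: indeg[1]->0; indeg[2]->2 | ready=[1, 4] | order so far=[3, 0]
  pop 1: indeg[2]->1; indeg[5]->0 | ready=[4, 5] | order so far=[3, 0, 1]
  pop 4: indeg[2]->0 | ready=[2, 5] | order so far=[3, 0, 1, 4]
  pop 2: no out-edges | ready=[5] | order so far=[3, 0, 1, 4, 2]
  pop 5: no out-edges | ready=[] | order so far=[3, 0, 1, 4, 2, 5]
  Result: [3, 0, 1, 4, 2, 5]

Answer: [3, 0, 1, 4, 2, 5]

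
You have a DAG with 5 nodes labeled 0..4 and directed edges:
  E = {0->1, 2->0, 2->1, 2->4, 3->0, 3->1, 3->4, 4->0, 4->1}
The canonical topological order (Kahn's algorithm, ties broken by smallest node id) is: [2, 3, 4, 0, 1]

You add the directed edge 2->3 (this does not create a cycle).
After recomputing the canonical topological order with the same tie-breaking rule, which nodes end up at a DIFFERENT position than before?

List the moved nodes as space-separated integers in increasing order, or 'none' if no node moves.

Old toposort: [2, 3, 4, 0, 1]
Added edge 2->3
Recompute Kahn (smallest-id tiebreak):
  initial in-degrees: [3, 4, 0, 1, 2]
  ready (indeg=0): [2]
  pop 2: indeg[0]->2; indeg[1]->3; indeg[3]->0; indeg[4]->1 | ready=[3] | order so far=[2]
  pop 3: indeg[0]->1; indeg[1]->2; indeg[4]->0 | ready=[4] | order so far=[2, 3]
  pop 4: indeg[0]->0; indeg[1]->1 | ready=[0] | order so far=[2, 3, 4]
  pop 0: indeg[1]->0 | ready=[1] | order so far=[2, 3, 4, 0]
  pop 1: no out-edges | ready=[] | order so far=[2, 3, 4, 0, 1]
New canonical toposort: [2, 3, 4, 0, 1]
Compare positions:
  Node 0: index 3 -> 3 (same)
  Node 1: index 4 -> 4 (same)
  Node 2: index 0 -> 0 (same)
  Node 3: index 1 -> 1 (same)
  Node 4: index 2 -> 2 (same)
Nodes that changed position: none

Answer: none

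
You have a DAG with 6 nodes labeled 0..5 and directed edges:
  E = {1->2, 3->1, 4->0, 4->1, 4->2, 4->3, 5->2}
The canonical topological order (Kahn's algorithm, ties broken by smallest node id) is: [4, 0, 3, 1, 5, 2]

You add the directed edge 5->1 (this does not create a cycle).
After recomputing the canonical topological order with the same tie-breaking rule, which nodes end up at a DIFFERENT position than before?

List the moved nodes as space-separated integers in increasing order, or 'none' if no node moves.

Old toposort: [4, 0, 3, 1, 5, 2]
Added edge 5->1
Recompute Kahn (smallest-id tiebreak):
  initial in-degrees: [1, 3, 3, 1, 0, 0]
  ready (indeg=0): [4, 5]
  pop 4: indeg[0]->0; indeg[1]->2; indeg[2]->2; indeg[3]->0 | ready=[0, 3, 5] | order so far=[4]
  pop 0: no out-edges | ready=[3, 5] | order so far=[4, 0]
  pop 3: indeg[1]->1 | ready=[5] | order so far=[4, 0, 3]
  pop 5: indeg[1]->0; indeg[2]->1 | ready=[1] | order so far=[4, 0, 3, 5]
  pop 1: indeg[2]->0 | ready=[2] | order so far=[4, 0, 3, 5, 1]
  pop 2: no out-edges | ready=[] | order so far=[4, 0, 3, 5, 1, 2]
New canonical toposort: [4, 0, 3, 5, 1, 2]
Compare positions:
  Node 0: index 1 -> 1 (same)
  Node 1: index 3 -> 4 (moved)
  Node 2: index 5 -> 5 (same)
  Node 3: index 2 -> 2 (same)
  Node 4: index 0 -> 0 (same)
  Node 5: index 4 -> 3 (moved)
Nodes that changed position: 1 5

Answer: 1 5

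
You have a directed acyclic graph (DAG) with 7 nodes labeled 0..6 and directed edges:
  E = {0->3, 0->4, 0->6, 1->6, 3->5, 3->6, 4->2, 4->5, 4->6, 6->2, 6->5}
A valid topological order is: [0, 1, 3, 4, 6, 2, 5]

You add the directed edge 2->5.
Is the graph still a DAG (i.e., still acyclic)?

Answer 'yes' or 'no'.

Answer: yes

Derivation:
Given toposort: [0, 1, 3, 4, 6, 2, 5]
Position of 2: index 5; position of 5: index 6
New edge 2->5: forward
Forward edge: respects the existing order. Still a DAG, same toposort still valid.
Still a DAG? yes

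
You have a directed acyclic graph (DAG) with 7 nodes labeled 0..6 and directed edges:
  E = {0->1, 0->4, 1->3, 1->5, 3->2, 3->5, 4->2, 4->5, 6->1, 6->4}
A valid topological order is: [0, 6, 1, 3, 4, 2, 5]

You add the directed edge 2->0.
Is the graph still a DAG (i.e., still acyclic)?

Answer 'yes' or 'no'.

Given toposort: [0, 6, 1, 3, 4, 2, 5]
Position of 2: index 5; position of 0: index 0
New edge 2->0: backward (u after v in old order)
Backward edge: old toposort is now invalid. Check if this creates a cycle.
Does 0 already reach 2? Reachable from 0: [0, 1, 2, 3, 4, 5]. YES -> cycle!
Still a DAG? no

Answer: no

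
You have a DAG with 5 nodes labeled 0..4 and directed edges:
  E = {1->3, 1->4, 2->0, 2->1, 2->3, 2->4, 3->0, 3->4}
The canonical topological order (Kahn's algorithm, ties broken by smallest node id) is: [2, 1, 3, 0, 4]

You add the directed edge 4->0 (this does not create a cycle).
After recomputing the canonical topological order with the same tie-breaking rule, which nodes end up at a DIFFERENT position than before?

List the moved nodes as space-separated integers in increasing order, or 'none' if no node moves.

Old toposort: [2, 1, 3, 0, 4]
Added edge 4->0
Recompute Kahn (smallest-id tiebreak):
  initial in-degrees: [3, 1, 0, 2, 3]
  ready (indeg=0): [2]
  pop 2: indeg[0]->2; indeg[1]->0; indeg[3]->1; indeg[4]->2 | ready=[1] | order so far=[2]
  pop 1: indeg[3]->0; indeg[4]->1 | ready=[3] | order so far=[2, 1]
  pop 3: indeg[0]->1; indeg[4]->0 | ready=[4] | order so far=[2, 1, 3]
  pop 4: indeg[0]->0 | ready=[0] | order so far=[2, 1, 3, 4]
  pop 0: no out-edges | ready=[] | order so far=[2, 1, 3, 4, 0]
New canonical toposort: [2, 1, 3, 4, 0]
Compare positions:
  Node 0: index 3 -> 4 (moved)
  Node 1: index 1 -> 1 (same)
  Node 2: index 0 -> 0 (same)
  Node 3: index 2 -> 2 (same)
  Node 4: index 4 -> 3 (moved)
Nodes that changed position: 0 4

Answer: 0 4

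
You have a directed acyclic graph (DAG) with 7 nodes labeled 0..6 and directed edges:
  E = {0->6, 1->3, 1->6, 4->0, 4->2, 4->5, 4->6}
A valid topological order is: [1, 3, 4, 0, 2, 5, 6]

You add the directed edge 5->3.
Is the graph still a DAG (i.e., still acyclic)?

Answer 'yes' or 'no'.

Given toposort: [1, 3, 4, 0, 2, 5, 6]
Position of 5: index 5; position of 3: index 1
New edge 5->3: backward (u after v in old order)
Backward edge: old toposort is now invalid. Check if this creates a cycle.
Does 3 already reach 5? Reachable from 3: [3]. NO -> still a DAG (reorder needed).
Still a DAG? yes

Answer: yes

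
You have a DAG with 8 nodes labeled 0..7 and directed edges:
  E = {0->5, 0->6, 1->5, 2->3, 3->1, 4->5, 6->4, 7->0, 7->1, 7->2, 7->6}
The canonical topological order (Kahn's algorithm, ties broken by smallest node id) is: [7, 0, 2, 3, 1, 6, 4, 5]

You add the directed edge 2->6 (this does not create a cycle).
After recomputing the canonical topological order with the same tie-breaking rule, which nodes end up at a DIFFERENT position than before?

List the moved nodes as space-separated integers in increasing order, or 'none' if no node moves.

Old toposort: [7, 0, 2, 3, 1, 6, 4, 5]
Added edge 2->6
Recompute Kahn (smallest-id tiebreak):
  initial in-degrees: [1, 2, 1, 1, 1, 3, 3, 0]
  ready (indeg=0): [7]
  pop 7: indeg[0]->0; indeg[1]->1; indeg[2]->0; indeg[6]->2 | ready=[0, 2] | order so far=[7]
  pop 0: indeg[5]->2; indeg[6]->1 | ready=[2] | order so far=[7, 0]
  pop 2: indeg[3]->0; indeg[6]->0 | ready=[3, 6] | order so far=[7, 0, 2]
  pop 3: indeg[1]->0 | ready=[1, 6] | order so far=[7, 0, 2, 3]
  pop 1: indeg[5]->1 | ready=[6] | order so far=[7, 0, 2, 3, 1]
  pop 6: indeg[4]->0 | ready=[4] | order so far=[7, 0, 2, 3, 1, 6]
  pop 4: indeg[5]->0 | ready=[5] | order so far=[7, 0, 2, 3, 1, 6, 4]
  pop 5: no out-edges | ready=[] | order so far=[7, 0, 2, 3, 1, 6, 4, 5]
New canonical toposort: [7, 0, 2, 3, 1, 6, 4, 5]
Compare positions:
  Node 0: index 1 -> 1 (same)
  Node 1: index 4 -> 4 (same)
  Node 2: index 2 -> 2 (same)
  Node 3: index 3 -> 3 (same)
  Node 4: index 6 -> 6 (same)
  Node 5: index 7 -> 7 (same)
  Node 6: index 5 -> 5 (same)
  Node 7: index 0 -> 0 (same)
Nodes that changed position: none

Answer: none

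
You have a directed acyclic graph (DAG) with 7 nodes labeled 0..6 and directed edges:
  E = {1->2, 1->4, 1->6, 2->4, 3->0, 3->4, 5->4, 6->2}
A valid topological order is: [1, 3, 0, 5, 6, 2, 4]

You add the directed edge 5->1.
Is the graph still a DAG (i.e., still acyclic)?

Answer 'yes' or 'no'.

Given toposort: [1, 3, 0, 5, 6, 2, 4]
Position of 5: index 3; position of 1: index 0
New edge 5->1: backward (u after v in old order)
Backward edge: old toposort is now invalid. Check if this creates a cycle.
Does 1 already reach 5? Reachable from 1: [1, 2, 4, 6]. NO -> still a DAG (reorder needed).
Still a DAG? yes

Answer: yes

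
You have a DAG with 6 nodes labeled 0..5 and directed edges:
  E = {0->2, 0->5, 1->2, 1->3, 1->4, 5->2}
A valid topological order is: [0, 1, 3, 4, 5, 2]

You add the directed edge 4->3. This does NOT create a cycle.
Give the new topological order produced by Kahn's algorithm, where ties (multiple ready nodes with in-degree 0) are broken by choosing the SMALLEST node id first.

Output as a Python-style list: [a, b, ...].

Answer: [0, 1, 4, 3, 5, 2]

Derivation:
Old toposort: [0, 1, 3, 4, 5, 2]
Added edge: 4->3
Position of 4 (3) > position of 3 (2). Must reorder: 4 must now come before 3.
Run Kahn's algorithm (break ties by smallest node id):
  initial in-degrees: [0, 0, 3, 2, 1, 1]
  ready (indeg=0): [0, 1]
  pop 0: indeg[2]->2; indeg[5]->0 | ready=[1, 5] | order so far=[0]
  pop 1: indeg[2]->1; indeg[3]->1; indeg[4]->0 | ready=[4, 5] | order so far=[0, 1]
  pop 4: indeg[3]->0 | ready=[3, 5] | order so far=[0, 1, 4]
  pop 3: no out-edges | ready=[5] | order so far=[0, 1, 4, 3]
  pop 5: indeg[2]->0 | ready=[2] | order so far=[0, 1, 4, 3, 5]
  pop 2: no out-edges | ready=[] | order so far=[0, 1, 4, 3, 5, 2]
  Result: [0, 1, 4, 3, 5, 2]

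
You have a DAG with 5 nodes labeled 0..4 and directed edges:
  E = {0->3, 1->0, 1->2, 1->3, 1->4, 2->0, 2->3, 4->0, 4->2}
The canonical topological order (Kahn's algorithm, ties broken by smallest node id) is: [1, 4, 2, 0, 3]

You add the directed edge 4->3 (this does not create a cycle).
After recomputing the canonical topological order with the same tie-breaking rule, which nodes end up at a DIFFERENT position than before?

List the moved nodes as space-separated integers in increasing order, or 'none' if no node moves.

Answer: none

Derivation:
Old toposort: [1, 4, 2, 0, 3]
Added edge 4->3
Recompute Kahn (smallest-id tiebreak):
  initial in-degrees: [3, 0, 2, 4, 1]
  ready (indeg=0): [1]
  pop 1: indeg[0]->2; indeg[2]->1; indeg[3]->3; indeg[4]->0 | ready=[4] | order so far=[1]
  pop 4: indeg[0]->1; indeg[2]->0; indeg[3]->2 | ready=[2] | order so far=[1, 4]
  pop 2: indeg[0]->0; indeg[3]->1 | ready=[0] | order so far=[1, 4, 2]
  pop 0: indeg[3]->0 | ready=[3] | order so far=[1, 4, 2, 0]
  pop 3: no out-edges | ready=[] | order so far=[1, 4, 2, 0, 3]
New canonical toposort: [1, 4, 2, 0, 3]
Compare positions:
  Node 0: index 3 -> 3 (same)
  Node 1: index 0 -> 0 (same)
  Node 2: index 2 -> 2 (same)
  Node 3: index 4 -> 4 (same)
  Node 4: index 1 -> 1 (same)
Nodes that changed position: none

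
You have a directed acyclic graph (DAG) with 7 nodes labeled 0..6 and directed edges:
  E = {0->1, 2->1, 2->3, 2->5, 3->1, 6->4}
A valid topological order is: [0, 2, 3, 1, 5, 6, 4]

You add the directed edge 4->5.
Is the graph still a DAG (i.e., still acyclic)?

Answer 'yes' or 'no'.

Given toposort: [0, 2, 3, 1, 5, 6, 4]
Position of 4: index 6; position of 5: index 4
New edge 4->5: backward (u after v in old order)
Backward edge: old toposort is now invalid. Check if this creates a cycle.
Does 5 already reach 4? Reachable from 5: [5]. NO -> still a DAG (reorder needed).
Still a DAG? yes

Answer: yes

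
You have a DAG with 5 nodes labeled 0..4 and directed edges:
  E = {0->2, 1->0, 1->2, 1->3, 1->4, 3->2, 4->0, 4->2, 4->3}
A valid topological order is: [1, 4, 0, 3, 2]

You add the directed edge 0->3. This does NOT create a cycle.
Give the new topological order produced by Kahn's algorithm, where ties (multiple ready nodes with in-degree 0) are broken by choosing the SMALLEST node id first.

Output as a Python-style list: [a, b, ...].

Answer: [1, 4, 0, 3, 2]

Derivation:
Old toposort: [1, 4, 0, 3, 2]
Added edge: 0->3
Position of 0 (2) < position of 3 (3). Old order still valid.
Run Kahn's algorithm (break ties by smallest node id):
  initial in-degrees: [2, 0, 4, 3, 1]
  ready (indeg=0): [1]
  pop 1: indeg[0]->1; indeg[2]->3; indeg[3]->2; indeg[4]->0 | ready=[4] | order so far=[1]
  pop 4: indeg[0]->0; indeg[2]->2; indeg[3]->1 | ready=[0] | order so far=[1, 4]
  pop 0: indeg[2]->1; indeg[3]->0 | ready=[3] | order so far=[1, 4, 0]
  pop 3: indeg[2]->0 | ready=[2] | order so far=[1, 4, 0, 3]
  pop 2: no out-edges | ready=[] | order so far=[1, 4, 0, 3, 2]
  Result: [1, 4, 0, 3, 2]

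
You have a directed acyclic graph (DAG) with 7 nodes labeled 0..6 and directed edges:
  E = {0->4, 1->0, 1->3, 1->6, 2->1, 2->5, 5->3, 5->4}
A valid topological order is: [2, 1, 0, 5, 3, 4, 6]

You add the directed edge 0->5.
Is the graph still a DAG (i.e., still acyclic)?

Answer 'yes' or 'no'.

Given toposort: [2, 1, 0, 5, 3, 4, 6]
Position of 0: index 2; position of 5: index 3
New edge 0->5: forward
Forward edge: respects the existing order. Still a DAG, same toposort still valid.
Still a DAG? yes

Answer: yes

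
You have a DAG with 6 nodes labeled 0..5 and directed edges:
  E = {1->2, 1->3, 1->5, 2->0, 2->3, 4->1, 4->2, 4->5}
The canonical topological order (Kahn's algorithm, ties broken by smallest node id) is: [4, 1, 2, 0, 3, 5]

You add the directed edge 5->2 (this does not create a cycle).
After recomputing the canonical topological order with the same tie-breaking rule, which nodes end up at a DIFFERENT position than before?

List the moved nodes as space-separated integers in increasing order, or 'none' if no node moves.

Answer: 0 2 3 5

Derivation:
Old toposort: [4, 1, 2, 0, 3, 5]
Added edge 5->2
Recompute Kahn (smallest-id tiebreak):
  initial in-degrees: [1, 1, 3, 2, 0, 2]
  ready (indeg=0): [4]
  pop 4: indeg[1]->0; indeg[2]->2; indeg[5]->1 | ready=[1] | order so far=[4]
  pop 1: indeg[2]->1; indeg[3]->1; indeg[5]->0 | ready=[5] | order so far=[4, 1]
  pop 5: indeg[2]->0 | ready=[2] | order so far=[4, 1, 5]
  pop 2: indeg[0]->0; indeg[3]->0 | ready=[0, 3] | order so far=[4, 1, 5, 2]
  pop 0: no out-edges | ready=[3] | order so far=[4, 1, 5, 2, 0]
  pop 3: no out-edges | ready=[] | order so far=[4, 1, 5, 2, 0, 3]
New canonical toposort: [4, 1, 5, 2, 0, 3]
Compare positions:
  Node 0: index 3 -> 4 (moved)
  Node 1: index 1 -> 1 (same)
  Node 2: index 2 -> 3 (moved)
  Node 3: index 4 -> 5 (moved)
  Node 4: index 0 -> 0 (same)
  Node 5: index 5 -> 2 (moved)
Nodes that changed position: 0 2 3 5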